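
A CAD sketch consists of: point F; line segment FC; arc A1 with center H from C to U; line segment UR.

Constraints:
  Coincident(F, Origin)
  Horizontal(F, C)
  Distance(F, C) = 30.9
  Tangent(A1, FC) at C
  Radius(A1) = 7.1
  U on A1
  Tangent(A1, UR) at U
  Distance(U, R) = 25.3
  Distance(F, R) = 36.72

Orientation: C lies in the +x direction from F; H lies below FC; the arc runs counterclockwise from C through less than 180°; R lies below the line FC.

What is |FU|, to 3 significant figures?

24.6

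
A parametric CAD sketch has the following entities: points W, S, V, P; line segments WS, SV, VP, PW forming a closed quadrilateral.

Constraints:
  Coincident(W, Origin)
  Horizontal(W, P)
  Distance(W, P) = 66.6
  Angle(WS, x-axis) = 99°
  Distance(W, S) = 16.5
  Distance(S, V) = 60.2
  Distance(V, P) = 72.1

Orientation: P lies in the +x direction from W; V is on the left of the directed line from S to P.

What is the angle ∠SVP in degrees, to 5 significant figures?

64.254°

W is at the origin; WP is horizontal with |WP| = 66.6 and P in +x, so P = (66.6, 0). WS runs at 99.0° with |WS| = 16.5, so S = (-2.5812, 16.297). V is determined by |SV| = 60.2 and |VP| = 72.1 together: it lies at the intersection of circle(S, 60.2) and circle(P, 72.1). With |SP| = 71.075, the foot of the radical line on SP is 24.462 from S and the perpendicular offset is √(60.2² − 24.462²) = 55.006. Taking the left-of-SP solution: V = (33.841, 64.228).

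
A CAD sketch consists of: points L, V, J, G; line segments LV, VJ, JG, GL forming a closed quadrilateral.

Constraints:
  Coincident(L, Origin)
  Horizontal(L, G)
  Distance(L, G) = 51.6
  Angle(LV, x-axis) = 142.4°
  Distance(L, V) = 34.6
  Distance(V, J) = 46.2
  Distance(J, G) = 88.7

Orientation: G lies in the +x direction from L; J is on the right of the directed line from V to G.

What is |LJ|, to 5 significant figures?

41.685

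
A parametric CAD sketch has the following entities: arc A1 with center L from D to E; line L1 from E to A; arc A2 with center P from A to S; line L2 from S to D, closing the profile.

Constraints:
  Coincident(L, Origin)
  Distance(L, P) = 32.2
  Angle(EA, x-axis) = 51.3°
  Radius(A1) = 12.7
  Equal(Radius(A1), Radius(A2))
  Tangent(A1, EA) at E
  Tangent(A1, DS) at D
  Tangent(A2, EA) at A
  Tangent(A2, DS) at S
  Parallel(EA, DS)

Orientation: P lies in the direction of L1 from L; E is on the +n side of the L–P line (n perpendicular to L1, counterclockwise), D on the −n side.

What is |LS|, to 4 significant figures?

34.61

The slot axis is L1's direction at 51.3°, so u = (cos 51.3°, sin 51.3°) = (0.6252, 0.7804) and n = (−sin 51.3°, cos 51.3°) = (-0.7804, 0.6252). L is at the origin and P lies 32.2 along u from L, so P = 32.2·u = (20.13, 25.13). Tangency of A1 to both parallel lines with radius 12.7 puts E and D at L ± 12.7·n: E = (-9.911, 7.941), D = (9.911, -7.941). Equal radii place A and S the same way about P: A = P + 12.7·n = (10.22, 33.07), S = P − 12.7·n = (30.04, 17.19). Then |LS| = |S − L| = 34.61.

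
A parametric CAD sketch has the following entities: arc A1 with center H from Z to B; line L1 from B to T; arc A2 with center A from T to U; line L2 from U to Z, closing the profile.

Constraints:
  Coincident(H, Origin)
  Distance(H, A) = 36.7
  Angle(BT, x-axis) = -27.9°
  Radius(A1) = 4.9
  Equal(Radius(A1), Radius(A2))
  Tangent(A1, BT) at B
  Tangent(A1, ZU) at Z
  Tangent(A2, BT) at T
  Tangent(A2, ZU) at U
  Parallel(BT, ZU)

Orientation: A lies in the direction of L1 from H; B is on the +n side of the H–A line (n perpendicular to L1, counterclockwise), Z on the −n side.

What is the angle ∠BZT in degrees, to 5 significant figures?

75.049°

Tangency of A1 to both parallel lines with radius 4.9 puts B and Z at H ± 4.9·n: B = (2.2929, 4.3305), Z = (-2.2929, -4.3305). Equal radii place T and U the same way about A: T = A + 4.9·n = (34.727, -12.843), U = A − 4.9·n = (30.141, -21.503). Then cos ∠BZT = ZB·ZT / (|ZB||ZT|), giving 75.049°.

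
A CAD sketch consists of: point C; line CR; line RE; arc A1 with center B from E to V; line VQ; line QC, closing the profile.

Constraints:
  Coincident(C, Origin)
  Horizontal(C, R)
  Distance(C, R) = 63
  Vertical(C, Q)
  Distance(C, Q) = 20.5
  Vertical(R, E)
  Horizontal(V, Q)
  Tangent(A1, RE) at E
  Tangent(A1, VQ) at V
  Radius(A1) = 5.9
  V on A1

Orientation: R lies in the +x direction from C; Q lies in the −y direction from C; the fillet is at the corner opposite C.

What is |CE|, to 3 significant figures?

64.7

C is at the origin; CR is horizontal with |CR| = 63.0 and R on the +x side, so R = (63.0, 0.00). C and Q share the same x with |CQ| = 20.5 and Q on the −y side, so Q = (0.00, -20.5). The virtual corner opposite C is at (63.0, -20.5). The tangent condition forces BE to be normal to RE and the tangent condition forces BV to be normal to VQ, with radius 5.9, so the center B sits 5.9 in from both sides at B = (57.1, -14.6). That places the tangent points at E = (63.0, -14.6) on RE and V = (57.1, -20.5) on VQ. Then |CE| = |E − C| = 64.7.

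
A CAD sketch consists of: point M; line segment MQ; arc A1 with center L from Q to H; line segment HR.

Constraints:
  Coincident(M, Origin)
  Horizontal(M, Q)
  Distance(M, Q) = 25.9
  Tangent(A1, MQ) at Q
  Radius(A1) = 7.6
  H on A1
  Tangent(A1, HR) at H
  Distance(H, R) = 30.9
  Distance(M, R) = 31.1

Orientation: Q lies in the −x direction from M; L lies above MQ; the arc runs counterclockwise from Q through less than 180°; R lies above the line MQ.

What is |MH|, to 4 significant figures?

19.66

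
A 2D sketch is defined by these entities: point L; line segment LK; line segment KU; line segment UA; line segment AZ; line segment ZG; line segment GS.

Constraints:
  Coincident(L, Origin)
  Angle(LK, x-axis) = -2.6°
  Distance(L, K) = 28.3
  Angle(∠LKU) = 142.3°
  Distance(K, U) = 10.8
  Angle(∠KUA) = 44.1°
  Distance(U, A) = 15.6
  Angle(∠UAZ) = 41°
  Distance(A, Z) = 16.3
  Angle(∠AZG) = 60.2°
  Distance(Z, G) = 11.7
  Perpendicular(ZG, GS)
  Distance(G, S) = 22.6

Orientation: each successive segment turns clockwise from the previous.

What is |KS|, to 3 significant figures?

20.0

L is at the origin; LK runs at -2.6° with length 28.3, so K = (28.3, -1.28). ∠LKU = 142.3° gives KU at -40.3° from the x-axis; with |KU| = 10.8, U = (36.5, -8.27). ∠KUA = 44.1° gives UA at -176° from the x-axis; with |UA| = 15.6, A = (20.9, -9.30). ∠UAZ = 41.0° gives AZ at 44.8° from the x-axis; with |AZ| = 16.3, Z = (32.5, 2.18). ∠AZG = 60.2° gives ZG at -75.0° from the x-axis; with |ZG| = 11.7, G = (35.5, -9.12). The perpendicularity gives GS at right angles to ZG, so GS runs at -165°; with |GS| = 22.6, S = (13.7, -15.0). Then |KS| = |S − K| = 20.0.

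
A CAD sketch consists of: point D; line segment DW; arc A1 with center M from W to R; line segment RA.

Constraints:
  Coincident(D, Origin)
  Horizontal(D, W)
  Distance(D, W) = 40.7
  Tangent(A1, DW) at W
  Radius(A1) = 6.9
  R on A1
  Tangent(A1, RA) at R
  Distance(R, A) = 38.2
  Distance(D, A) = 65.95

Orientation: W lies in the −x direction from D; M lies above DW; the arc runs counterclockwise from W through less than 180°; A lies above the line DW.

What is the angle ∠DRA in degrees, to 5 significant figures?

126.79°

Checks: ∠(MW, WD) = 90.00° ✓; |MW| = 6.900 ✓; |MR| = 6.900 ✓; ∠(MR, RA) = 90.00° ✓; |RA| = 38.20 ✓; |DA| = 65.95 ✓.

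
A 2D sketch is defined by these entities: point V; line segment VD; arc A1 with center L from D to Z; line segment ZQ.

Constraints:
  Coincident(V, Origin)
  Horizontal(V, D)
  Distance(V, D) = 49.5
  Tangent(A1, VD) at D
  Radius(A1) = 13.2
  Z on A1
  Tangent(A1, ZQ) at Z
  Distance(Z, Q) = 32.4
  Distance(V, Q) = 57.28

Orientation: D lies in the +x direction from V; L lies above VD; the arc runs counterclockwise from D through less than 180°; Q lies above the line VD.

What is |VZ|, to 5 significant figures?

62.886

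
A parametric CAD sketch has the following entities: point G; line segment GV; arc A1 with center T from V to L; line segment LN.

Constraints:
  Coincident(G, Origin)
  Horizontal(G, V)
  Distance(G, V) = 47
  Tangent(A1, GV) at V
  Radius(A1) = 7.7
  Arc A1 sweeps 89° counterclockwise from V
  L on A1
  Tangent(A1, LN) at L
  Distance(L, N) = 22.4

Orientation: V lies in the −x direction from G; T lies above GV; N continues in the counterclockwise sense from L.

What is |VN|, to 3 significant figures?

31.0

G is at the origin; GV is horizontal with |GV| = 47.0 and V on the −x side, so V = (-47.0, 0.00). A1 meets GV tangentially, so TV is at right angles to GV, so T = V + (0, 7.7) = (-47.0, 7.70). On A1, V sits at bearing -90° from T; an 89° counterclockwise sweep puts L at bearing -1°, so L = T + 7.7·(cos -1°, sin -1°) = (-39.3, 7.57). Since A1 is tangent to LN there, TL ⟂ LN, so LN runs along (−sin -1°, cos -1°); with |LN| = 22.4, N = (-38.9, 30.0). Then |VN| = |N − V| = 31.0.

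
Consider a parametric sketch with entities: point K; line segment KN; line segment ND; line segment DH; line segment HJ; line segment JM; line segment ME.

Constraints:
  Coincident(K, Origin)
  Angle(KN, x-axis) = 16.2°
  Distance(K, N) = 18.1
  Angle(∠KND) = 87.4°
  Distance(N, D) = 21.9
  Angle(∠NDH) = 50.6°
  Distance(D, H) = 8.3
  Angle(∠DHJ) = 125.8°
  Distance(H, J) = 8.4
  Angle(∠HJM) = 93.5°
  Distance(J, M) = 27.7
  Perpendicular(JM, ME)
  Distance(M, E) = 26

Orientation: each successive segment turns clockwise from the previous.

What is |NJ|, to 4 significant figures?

10.13

∠NDH = 50.6° gives DH at 154.2° from the x-axis; with |DH| = 8.3, H = (15.06, -12.62). ∠DHJ = 125.8° gives HJ at 100.0° from the x-axis; with |HJ| = 8.4, J = (13.60, -4.351). Then |NJ| = |J − N| = 10.13.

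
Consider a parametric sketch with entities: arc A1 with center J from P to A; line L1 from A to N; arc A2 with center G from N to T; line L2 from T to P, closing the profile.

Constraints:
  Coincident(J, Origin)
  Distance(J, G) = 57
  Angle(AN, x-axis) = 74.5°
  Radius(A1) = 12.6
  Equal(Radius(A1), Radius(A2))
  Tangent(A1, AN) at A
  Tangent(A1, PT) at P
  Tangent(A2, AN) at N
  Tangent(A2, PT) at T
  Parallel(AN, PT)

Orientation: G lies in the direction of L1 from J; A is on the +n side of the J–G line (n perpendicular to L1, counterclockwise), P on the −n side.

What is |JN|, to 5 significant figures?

58.376

The slot axis is L1's direction at 74.5°, so u = (cos 74.5°, sin 74.5°) = (0.26724, 0.96363) and n = (−sin 74.5°, cos 74.5°) = (-0.96363, 0.26724). J is at the origin and G lies 57.0 along u from J, so G = 57.0·u = (15.233, 54.927). Tangency of A1 to both parallel lines with radius 12.6 puts A and P at J ± 12.6·n: A = (-12.142, 3.3672), P = (12.142, -3.3672). Equal radii place N and T the same way about G: N = G + 12.6·n = (3.0908, 58.294), T = G − 12.6·n = (27.374, 51.560). Then |JN| = |N − J| = 58.376.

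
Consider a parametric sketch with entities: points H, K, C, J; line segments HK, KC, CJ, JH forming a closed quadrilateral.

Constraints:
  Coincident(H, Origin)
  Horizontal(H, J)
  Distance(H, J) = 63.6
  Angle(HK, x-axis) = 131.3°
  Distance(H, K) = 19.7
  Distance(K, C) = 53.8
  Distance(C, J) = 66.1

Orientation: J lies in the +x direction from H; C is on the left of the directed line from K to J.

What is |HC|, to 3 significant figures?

58.7

Checks: H = (0.00, 0.00) ✓; |KC| = 53.80 ✓; |CJ| = 66.10 ✓.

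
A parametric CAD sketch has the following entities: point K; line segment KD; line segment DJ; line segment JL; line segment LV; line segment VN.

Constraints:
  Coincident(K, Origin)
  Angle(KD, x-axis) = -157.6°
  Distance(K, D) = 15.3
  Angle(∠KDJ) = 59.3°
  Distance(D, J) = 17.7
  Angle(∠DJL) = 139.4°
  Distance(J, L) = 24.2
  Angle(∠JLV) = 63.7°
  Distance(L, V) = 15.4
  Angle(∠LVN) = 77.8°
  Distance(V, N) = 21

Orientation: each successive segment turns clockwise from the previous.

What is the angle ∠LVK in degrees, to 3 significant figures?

125°

K is at the origin; KD runs at -157.6° with length 15.3, so D = (-14.1, -5.83). ∠KDJ = 59.3° gives DJ at 81.7° from the x-axis; with |DJ| = 17.7, J = (-11.6, 11.7). ∠DJL = 139.4° gives JL at 41.1° from the x-axis; with |JL| = 24.2, L = (6.65, 27.6). ∠JLV = 63.7° gives LV at -75.2° from the x-axis; with |LV| = 15.4, V = (10.6, 12.7). Then cos ∠LVK = VL·VK / (|VL||VK|), giving 125°.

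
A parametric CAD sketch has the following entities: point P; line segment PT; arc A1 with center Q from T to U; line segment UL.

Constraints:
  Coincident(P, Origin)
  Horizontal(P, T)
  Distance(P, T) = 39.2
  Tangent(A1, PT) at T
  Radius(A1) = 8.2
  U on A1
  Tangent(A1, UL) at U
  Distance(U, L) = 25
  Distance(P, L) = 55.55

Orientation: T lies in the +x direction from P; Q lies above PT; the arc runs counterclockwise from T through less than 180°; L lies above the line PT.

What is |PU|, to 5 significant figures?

48.233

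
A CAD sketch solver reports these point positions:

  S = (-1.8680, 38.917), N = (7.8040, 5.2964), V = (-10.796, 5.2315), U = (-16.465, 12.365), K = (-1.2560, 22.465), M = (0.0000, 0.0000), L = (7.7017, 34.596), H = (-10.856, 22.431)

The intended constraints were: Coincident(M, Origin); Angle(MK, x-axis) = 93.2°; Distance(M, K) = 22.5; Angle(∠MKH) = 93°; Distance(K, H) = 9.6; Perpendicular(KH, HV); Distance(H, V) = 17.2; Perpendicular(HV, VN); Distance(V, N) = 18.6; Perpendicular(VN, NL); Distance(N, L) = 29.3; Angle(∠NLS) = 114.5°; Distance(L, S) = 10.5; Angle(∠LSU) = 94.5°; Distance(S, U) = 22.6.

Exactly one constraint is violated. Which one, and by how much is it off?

Distance(S, U) = 22.6 — off by 7.70.

M = (0.00, 0.00) ✓; MK at 93.20° ✓; |MK| = 22.50 ✓; ∠MKH = 93.00° ✓; |KH| = 9.600 ✓; ∠(KH, HV) = 90.00° ✓; |HV| = 17.20 ✓; ∠(HV, VN) = 90.00° ✓; |VN| = 18.60 ✓; ∠(VN, NL) = 90.00° ✓; |NL| = 29.30 ✓; ∠NLS = 114.5° ✓; |LS| = 10.50 ✓; ∠LSU = 94.50° ✓; |SU| = 30.30 ✗.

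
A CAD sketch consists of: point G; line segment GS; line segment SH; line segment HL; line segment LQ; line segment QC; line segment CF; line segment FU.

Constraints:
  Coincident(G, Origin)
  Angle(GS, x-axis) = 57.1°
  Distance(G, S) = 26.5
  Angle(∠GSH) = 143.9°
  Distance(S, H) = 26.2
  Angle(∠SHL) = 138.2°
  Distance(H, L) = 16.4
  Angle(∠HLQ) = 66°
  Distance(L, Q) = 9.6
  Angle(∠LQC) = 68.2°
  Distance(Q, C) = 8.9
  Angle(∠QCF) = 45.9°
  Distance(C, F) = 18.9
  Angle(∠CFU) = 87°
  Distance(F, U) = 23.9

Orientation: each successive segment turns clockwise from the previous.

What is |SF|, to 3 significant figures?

47.2

G is at the origin; GS runs at 57.1° with length 26.5, so S = (14.4, 22.2). ∠GSH = 143.9° gives SH at 21.0° from the x-axis; with |SH| = 26.2, H = (38.9, 31.6). ∠SHL = 138.2° gives HL at -20.8° from the x-axis; with |HL| = 16.4, L = (54.2, 25.8). ∠HLQ = 66.0° gives LQ at -135° from the x-axis; with |LQ| = 9.6, Q = (47.4, 19.0). ∠LQC = 68.2° gives QC at 113° from the x-axis; with |QC| = 8.9, C = (43.9, 27.2). ∠QCF = 45.9° gives CF at -20.7° from the x-axis; with |CF| = 18.9, F = (61.6, 20.5). Then |SF| = |F − S| = 47.2.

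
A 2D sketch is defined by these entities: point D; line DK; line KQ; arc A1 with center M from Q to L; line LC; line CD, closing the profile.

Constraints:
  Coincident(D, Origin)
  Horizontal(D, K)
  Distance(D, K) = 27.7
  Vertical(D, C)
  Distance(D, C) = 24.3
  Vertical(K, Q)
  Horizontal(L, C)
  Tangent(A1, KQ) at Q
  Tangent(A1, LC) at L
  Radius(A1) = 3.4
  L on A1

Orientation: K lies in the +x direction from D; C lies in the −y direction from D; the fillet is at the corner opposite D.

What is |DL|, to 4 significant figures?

34.37

D is at the origin; D and K share the same y with |DK| = 27.7 and K on the +x side, so K = (27.70, 0.000). DC is vertical with |DC| = 24.3 and C on the −y side, so C = (0.000, -24.30). The virtual corner opposite D is at (27.70, -24.30). Tangency of A1 to KQ means the radius MQ is perpendicular to KQ and since A1 is tangent to LC there, ML ⟂ LC, with radius 3.4, so the center M sits 3.4 in from both sides at M = (24.30, -20.90). That places the tangent points at Q = (27.70, -20.90) on KQ and L = (24.30, -24.30) on LC. Then |DL| = |L − D| = 34.37.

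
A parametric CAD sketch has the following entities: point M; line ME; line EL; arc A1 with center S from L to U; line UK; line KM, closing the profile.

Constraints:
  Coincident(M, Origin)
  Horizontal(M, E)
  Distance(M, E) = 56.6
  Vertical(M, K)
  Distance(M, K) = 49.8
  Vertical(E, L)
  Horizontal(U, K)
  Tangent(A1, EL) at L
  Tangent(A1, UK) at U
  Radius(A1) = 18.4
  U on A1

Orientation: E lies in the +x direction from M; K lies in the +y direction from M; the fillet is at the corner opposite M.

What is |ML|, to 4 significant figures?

64.73

M is at the origin; M and E share the same y with |ME| = 56.6 and E on the +x side, so E = (56.60, 0.000). MK is vertical with |MK| = 49.8 and K on the +y side, so K = (0.000, 49.80). The virtual corner opposite M is at (56.60, 49.80). Since A1 is tangent to EL there, SL ⟂ EL and tangency of A1 to UK means the radius SU is perpendicular to UK, with radius 18.4, so the center S sits 18.4 in from both sides at S = (38.20, 31.40). That places the tangent points at L = (56.60, 31.40) on EL and U = (38.20, 49.80) on UK. Then |ML| = |L − M| = 64.73.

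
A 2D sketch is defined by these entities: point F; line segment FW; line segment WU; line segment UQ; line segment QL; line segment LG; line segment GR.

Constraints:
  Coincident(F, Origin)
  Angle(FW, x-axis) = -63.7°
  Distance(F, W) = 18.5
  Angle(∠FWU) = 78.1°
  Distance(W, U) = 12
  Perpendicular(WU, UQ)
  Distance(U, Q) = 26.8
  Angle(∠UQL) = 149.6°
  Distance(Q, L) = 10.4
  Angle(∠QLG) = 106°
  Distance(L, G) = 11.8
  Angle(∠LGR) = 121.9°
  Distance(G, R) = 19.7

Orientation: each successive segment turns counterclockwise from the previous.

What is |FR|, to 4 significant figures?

14.99

∠QLG = 106.0° gives LG at -127.4° from the x-axis; with |LG| = 11.8, G = (-15.80, 6.317). ∠LGR = 121.9° gives GR at -69.30° from the x-axis; with |GR| = 19.7, R = (-8.833, -12.11). Then |FR| = |R − F| = 14.99.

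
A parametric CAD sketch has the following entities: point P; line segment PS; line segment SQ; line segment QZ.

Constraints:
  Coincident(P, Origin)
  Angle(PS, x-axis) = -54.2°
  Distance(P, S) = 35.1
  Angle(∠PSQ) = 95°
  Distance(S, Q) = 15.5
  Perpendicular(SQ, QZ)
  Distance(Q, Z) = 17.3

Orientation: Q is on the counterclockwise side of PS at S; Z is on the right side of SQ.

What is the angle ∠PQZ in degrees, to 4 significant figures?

152.0°

P is at the origin; PS runs at -54.2° with length 35.1, so S = 35.1·(cos -54.2°, sin -54.2°) = (20.53, -28.47). ∠PSQ = 95.0°, so SQ runs at -54.2° + (180° − 95.0°) = 30.80° from the x-axis; with |SQ| = 15.5, Q = S + 15.5·(cos 30.80°, sin 30.80°) = (33.85, -20.53). SQ is perpendicular to QZ; with |QZ| = 17.3 on the right of SQ, Z = Q + 17.3·(0.5120, -0.8590) = (42.70, -35.39). Then cos ∠PQZ = QP·QZ / (|QP||QZ|), giving 152.0°.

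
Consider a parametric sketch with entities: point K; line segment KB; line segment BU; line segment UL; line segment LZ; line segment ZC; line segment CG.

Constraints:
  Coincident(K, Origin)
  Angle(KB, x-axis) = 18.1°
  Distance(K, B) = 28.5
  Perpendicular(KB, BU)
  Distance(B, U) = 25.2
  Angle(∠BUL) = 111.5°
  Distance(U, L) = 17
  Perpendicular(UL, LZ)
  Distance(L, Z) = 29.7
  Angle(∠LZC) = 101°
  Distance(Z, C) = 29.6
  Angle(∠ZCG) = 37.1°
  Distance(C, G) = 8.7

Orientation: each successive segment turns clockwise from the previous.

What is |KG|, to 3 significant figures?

24.1

∠LZC = 101.0° gives ZC at 50.6° from the x-axis; with |ZC| = 29.6, C = (21.7, 19.8). ∠ZCG = 37.1° gives CG at -92.3° from the x-axis; with |CG| = 8.7, G = (21.3, 11.1). Then |KG| = |G − K| = 24.1.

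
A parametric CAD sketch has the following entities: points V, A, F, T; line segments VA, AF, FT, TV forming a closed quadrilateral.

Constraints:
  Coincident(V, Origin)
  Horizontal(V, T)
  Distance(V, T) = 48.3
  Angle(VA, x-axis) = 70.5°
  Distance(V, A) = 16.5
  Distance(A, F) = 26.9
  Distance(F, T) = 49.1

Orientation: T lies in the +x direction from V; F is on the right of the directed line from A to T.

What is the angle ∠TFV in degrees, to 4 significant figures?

79.42°

Checks: |AF| = 26.90 ✓; |FT| = 49.10 ✓.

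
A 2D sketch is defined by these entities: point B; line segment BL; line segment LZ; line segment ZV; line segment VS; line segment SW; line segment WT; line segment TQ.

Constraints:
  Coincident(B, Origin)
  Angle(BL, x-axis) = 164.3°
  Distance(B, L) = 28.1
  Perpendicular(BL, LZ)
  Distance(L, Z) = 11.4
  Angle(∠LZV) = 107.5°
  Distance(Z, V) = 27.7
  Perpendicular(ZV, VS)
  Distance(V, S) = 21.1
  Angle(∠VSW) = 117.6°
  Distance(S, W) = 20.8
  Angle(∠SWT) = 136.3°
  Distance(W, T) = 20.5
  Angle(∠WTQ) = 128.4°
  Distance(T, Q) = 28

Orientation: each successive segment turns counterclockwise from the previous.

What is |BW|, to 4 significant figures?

18.14

B is at the origin; BL runs at 164.3° with length 28.1, so L = (-27.05, 7.604). BL is perpendicular to LZ, so LZ runs at -105.7°; with |LZ| = 11.4, Z = (-30.14, -3.371). ∠LZV = 107.5° gives ZV at -33.20° from the x-axis; with |ZV| = 27.7, V = (-6.958, -18.54). The perpendicularity gives VS at right angles to ZV, so VS runs at 56.80°; with |VS| = 21.1, S = (4.595, -0.8826). ∠VSW = 117.6° gives SW at 119.2° from the x-axis; with |SW| = 20.8, W = (-5.552, 17.27). Then |BW| = |W − B| = 18.14.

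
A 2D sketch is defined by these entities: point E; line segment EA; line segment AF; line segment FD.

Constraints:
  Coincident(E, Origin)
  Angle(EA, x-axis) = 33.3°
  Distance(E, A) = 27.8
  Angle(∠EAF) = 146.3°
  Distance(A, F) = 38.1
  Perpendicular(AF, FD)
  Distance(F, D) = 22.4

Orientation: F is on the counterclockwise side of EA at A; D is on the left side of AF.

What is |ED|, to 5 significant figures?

61.624

∠EAF = 146.3°, so AF runs at 33.3° + (180° − 146.3°) = 67.000° from the x-axis; with |AF| = 38.1, F = A + 38.1·(cos 67.000°, sin 67.000°) = (38.122, 50.334). AF is perpendicular to FD; with |FD| = 22.4 on the left of AF, D = F + 22.4·(-0.92050, 0.39073) = (17.503, 59.086). Then |ED| = |D − E| = 61.624.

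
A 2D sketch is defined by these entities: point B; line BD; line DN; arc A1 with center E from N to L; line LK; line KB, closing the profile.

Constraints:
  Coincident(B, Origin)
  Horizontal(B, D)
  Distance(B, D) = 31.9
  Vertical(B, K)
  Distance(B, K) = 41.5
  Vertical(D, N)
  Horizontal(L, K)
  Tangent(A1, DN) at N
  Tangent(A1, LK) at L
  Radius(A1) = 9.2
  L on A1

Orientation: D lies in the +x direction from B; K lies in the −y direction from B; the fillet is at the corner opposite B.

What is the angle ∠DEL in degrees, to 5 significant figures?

164.10°

B is at the origin; B and D share the same y with |BD| = 31.9 and D on the +x side, so D = (31.900, 0.0000). BK is vertical with |BK| = 41.5 and K on the −y side, so K = (0.0000, -41.500). The virtual corner opposite B is at (31.900, -41.500). Tangency of A1 to DN means the radius EN is perpendicular to DN and since A1 is tangent to LK there, EL ⟂ LK, with radius 9.2, so the center E sits 9.2 in from both sides at E = (22.700, -32.300). That places the tangent points at N = (31.900, -32.300) on DN and L = (22.700, -41.500) on LK. Then cos ∠DEL = ED·EL / (|ED||EL|), giving 164.10°.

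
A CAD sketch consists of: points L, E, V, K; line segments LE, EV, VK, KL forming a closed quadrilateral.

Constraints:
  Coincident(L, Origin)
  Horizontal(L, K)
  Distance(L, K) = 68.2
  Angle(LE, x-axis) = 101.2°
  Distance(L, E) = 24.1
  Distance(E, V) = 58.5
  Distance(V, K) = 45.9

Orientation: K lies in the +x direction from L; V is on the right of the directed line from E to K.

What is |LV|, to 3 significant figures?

37.8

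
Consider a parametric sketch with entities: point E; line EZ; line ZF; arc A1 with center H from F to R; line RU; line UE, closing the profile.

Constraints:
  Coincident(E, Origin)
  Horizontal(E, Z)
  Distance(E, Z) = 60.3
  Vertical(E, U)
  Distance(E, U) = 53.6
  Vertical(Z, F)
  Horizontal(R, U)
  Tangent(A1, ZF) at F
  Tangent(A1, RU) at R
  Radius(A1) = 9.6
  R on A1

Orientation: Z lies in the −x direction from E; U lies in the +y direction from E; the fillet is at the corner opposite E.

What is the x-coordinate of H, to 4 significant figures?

-50.70

E is at the origin; E and Z share the same y with |EZ| = 60.3 and Z on the −x side, so Z = (-60.30, 0.000). EU is vertical with |EU| = 53.6 and U on the +y side, so U = (0.000, 53.60). The virtual corner opposite E is at (-60.30, 53.60). A1 meets ZF tangentially, so HF is at right angles to ZF and tangency of A1 to RU means the radius HR is perpendicular to RU, with radius 9.6, so the center H sits 9.6 in from both sides at H = (-50.70, 44.00). So H.x = -50.70.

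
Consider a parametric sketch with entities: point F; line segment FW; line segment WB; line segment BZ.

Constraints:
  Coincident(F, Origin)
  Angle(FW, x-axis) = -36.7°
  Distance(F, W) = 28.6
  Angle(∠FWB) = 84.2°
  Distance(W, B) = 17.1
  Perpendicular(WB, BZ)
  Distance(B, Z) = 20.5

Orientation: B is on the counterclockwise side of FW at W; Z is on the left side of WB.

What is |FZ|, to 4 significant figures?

16.28

F is at the origin; FW runs at -36.7° with length 28.6, so W = 28.6·(cos -36.7°, sin -36.7°) = (22.93, -17.09). ∠FWB = 84.2°, so WB runs at -36.7° + (180° − 84.2°) = 59.10° from the x-axis; with |WB| = 17.1, B = W + 17.1·(cos 59.10°, sin 59.10°) = (31.71, -2.419). WB is perpendicular to BZ; with |BZ| = 20.5 on the left of WB, Z = B + 20.5·(-0.8581, 0.5135) = (14.12, 8.108). Then |FZ| = |Z − F| = 16.28.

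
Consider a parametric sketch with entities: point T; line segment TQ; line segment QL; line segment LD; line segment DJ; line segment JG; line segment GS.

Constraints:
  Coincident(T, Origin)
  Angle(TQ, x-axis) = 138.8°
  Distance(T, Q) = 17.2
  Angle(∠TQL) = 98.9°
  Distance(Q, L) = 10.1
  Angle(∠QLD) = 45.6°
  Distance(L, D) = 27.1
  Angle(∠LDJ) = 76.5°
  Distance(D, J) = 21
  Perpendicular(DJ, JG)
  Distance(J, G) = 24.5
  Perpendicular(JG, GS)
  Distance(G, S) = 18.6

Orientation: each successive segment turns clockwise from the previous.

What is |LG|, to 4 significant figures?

14.79

T is at the origin; TQ runs at 138.8° with length 17.2, so Q = (-12.94, 11.33). ∠TQL = 98.9° gives QL at 57.70° from the x-axis; with |QL| = 10.1, L = (-7.545, 19.87). ∠QLD = 45.6° gives LD at -76.70° from the x-axis; with |LD| = 27.1, D = (-1.310, -6.507). ∠LDJ = 76.5° gives DJ at 179.8° from the x-axis; with |DJ| = 21.0, J = (-22.31, -6.433). DJ ⟂ JG, so JG runs at 89.80°; with |JG| = 24.5, G = (-22.22, 18.07). Then |LG| = |G − L| = 14.79.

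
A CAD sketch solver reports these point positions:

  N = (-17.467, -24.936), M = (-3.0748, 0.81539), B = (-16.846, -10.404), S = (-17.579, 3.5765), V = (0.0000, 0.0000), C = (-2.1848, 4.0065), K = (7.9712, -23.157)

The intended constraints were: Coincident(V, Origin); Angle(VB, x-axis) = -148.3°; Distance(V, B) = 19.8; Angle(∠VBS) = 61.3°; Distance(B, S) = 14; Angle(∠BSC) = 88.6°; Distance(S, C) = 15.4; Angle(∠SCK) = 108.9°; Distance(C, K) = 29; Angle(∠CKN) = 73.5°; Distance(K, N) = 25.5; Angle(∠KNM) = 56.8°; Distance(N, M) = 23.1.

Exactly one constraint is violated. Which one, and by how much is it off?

Distance(N, M) = 23.1 — off by 6.40.

V = (0.00, 0.00) ✓; VB at -148.3° ✓; |VB| = 19.80 ✓; ∠VBS = 61.30° ✓; |BS| = 14.00 ✓; ∠BSC = 88.60° ✓; |SC| = 15.40 ✓; ∠SCK = 108.9° ✓; |CK| = 29.00 ✓; ∠CKN = 73.50° ✓; |KN| = 25.50 ✓; ∠KNM = 56.80° ✓; |NM| = 29.50 ✗.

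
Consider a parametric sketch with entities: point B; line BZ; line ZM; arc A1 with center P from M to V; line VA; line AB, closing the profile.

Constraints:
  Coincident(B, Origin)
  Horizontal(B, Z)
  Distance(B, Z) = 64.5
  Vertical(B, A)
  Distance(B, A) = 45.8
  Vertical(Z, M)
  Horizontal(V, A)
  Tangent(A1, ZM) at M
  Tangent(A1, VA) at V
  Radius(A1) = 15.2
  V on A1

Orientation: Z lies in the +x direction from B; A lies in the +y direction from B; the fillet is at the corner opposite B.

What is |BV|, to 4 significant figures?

67.29

B is at the origin; B and Z share the same y with |BZ| = 64.5 and Z on the +x side, so Z = (64.50, 0.000). B and A share the same x with |BA| = 45.8 and A on the +y side, so A = (0.000, 45.80). The virtual corner opposite B is at (64.50, 45.80). A1 meets ZM tangentially, so PM is at right angles to ZM and the tangent condition forces PV to be normal to VA, with radius 15.2, so the center P sits 15.2 in from both sides at P = (49.30, 30.60). That places the tangent points at M = (64.50, 30.60) on ZM and V = (49.30, 45.80) on VA. Then |BV| = |V − B| = 67.29.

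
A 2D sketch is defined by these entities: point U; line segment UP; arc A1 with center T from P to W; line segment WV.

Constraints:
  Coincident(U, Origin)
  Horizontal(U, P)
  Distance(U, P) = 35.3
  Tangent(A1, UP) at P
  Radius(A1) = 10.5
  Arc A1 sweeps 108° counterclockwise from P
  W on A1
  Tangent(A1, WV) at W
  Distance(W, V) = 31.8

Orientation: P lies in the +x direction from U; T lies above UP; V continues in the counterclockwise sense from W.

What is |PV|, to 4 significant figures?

43.99

U is at the origin; UP is horizontal with |UP| = 35.3 and P on the +x side, so P = (35.30, 0.000). Since A1 is tangent to UP there, TP ⟂ UP, so T = P + (0, 10.5) = (35.30, 10.50). On A1, P sits at bearing -90° from T; a 108° counterclockwise sweep puts W at bearing 18°, so W = T + 10.5·(cos 18°, sin 18°) = (45.29, 13.74). Tangency of A1 to WV means the radius TW is perpendicular to WV, so WV runs along (−sin 18°, cos 18°); with |WV| = 31.8, V = (35.46, 43.99). Then |PV| = |V − P| = 43.99.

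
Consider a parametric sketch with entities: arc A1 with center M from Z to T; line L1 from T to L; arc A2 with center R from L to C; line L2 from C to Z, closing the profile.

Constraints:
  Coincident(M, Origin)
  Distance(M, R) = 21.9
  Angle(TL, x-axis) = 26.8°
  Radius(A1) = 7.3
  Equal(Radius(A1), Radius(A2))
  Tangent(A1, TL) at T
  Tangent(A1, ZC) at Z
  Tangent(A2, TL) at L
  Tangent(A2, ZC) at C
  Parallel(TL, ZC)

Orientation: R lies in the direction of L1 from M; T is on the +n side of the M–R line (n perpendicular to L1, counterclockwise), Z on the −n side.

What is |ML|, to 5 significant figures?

23.085

The slot axis is L1's direction at 26.8°, so u = (cos 26.8°, sin 26.8°) = (0.89259, 0.45088) and n = (−sin 26.8°, cos 26.8°) = (-0.45088, 0.89259). M is at the origin and R lies 21.9 along u from M, so R = 21.9·u = (19.548, 9.8742). Tangency of A1 to both parallel lines with radius 7.3 puts T and Z at M ± 7.3·n: T = (-3.2914, 6.5159), Z = (3.2914, -6.5159). Equal radii place L and C the same way about R: L = R + 7.3·n = (16.256, 16.390), C = R − 7.3·n = (22.839, 3.3583). Then |ML| = |L − M| = 23.085.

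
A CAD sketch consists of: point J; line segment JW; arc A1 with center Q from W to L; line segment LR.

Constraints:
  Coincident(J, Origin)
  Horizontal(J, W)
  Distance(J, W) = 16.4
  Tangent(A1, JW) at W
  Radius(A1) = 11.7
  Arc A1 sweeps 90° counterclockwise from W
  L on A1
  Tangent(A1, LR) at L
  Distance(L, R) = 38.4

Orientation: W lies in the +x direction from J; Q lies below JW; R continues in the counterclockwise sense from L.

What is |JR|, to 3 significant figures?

50.3

J is at the origin; JW is horizontal with |JW| = 16.4 and W on the +x side, so W = (16.4, 0.00). The tangent condition forces QW to be normal to JW, so Q = W + (0, -11.7) = (16.4, -11.7). On A1, W sits at bearing 90° from Q; a 90° counterclockwise sweep puts L at bearing 180°, so L = Q + 11.7·(cos 180°, sin 180°) = (4.70, -11.7). Tangency of A1 to LR means the radius QL is perpendicular to LR, so LR runs along (−sin 180°, cos 180°); with |LR| = 38.4, R = (4.70, -50.1). Then |JR| = |R − J| = 50.3.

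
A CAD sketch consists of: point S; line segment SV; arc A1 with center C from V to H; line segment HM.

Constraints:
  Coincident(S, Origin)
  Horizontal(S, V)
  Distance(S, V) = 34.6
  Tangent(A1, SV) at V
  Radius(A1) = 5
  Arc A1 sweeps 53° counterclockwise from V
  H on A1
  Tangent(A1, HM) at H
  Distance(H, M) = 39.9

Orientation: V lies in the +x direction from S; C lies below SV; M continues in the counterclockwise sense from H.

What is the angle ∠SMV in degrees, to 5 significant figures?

50.619°

On A1, V sits at bearing 90° from C; a 53° counterclockwise sweep puts H at bearing 143°, so H = C + 5.0·(cos 143°, sin 143°) = (30.607, -1.9909). Since A1 is tangent to HM there, CH ⟂ HM, so HM runs along (−sin 143°, cos 143°); with |HM| = 39.9, M = (6.5944, -33.856). Then cos ∠SMV = MS·MV / (|MS||MV|), giving 50.619°.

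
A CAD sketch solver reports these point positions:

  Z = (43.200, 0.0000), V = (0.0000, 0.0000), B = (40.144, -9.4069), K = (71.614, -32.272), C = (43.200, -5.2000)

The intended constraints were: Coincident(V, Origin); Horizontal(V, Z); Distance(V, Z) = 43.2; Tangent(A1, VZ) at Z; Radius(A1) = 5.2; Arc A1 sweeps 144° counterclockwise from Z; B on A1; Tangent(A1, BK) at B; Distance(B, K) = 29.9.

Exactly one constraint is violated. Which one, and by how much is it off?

Distance(B, K) = 29.9 — off by 9.00.

V = (0.00, 0.00) ✓; V.y = 0.00, Z.y = 0.00 ✓; |VZ| = 43.20 ✓; ∠(CZ, ZV) = 90.00° ✓; |CZ| = 5.200 ✓; bearing(C→B) − bearing(C→Z) = 144.0° ✓; |CB| = 5.200 ✓; ∠(CB, BK) = 90.01° ✓; |BK| = 38.90 ✗.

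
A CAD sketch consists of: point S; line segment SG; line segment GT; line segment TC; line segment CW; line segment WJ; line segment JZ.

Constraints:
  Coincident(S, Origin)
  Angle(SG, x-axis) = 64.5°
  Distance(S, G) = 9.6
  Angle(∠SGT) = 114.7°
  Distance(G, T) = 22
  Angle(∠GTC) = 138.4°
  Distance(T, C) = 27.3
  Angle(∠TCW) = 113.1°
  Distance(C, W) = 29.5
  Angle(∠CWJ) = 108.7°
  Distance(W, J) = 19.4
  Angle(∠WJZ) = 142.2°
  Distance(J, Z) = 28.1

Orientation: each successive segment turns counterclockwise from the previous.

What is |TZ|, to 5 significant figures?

42.181

∠CWJ = 108.7° gives WJ at -50.400° from the x-axis; with |WJ| = 19.4, J = (-40.078, -10.398). ∠WJZ = 142.2° gives JZ at -12.600° from the x-axis; with |JZ| = 28.1, Z = (-12.655, -16.527). Then |TZ| = |Z − T| = 42.181.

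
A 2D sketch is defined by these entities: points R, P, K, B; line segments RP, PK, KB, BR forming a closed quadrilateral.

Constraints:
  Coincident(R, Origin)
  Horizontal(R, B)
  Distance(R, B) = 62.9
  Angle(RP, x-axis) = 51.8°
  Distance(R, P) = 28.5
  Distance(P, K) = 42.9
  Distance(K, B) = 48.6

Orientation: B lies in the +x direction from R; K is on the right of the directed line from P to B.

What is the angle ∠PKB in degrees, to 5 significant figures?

66.677°

R is at the origin; R and B share the same y with |RB| = 62.9 and B in +x, so B = (62.9, 0). RP runs at 51.8° with |RP| = 28.5, so P = (17.625, 22.397). K is determined by |PK| = 42.9 and |KB| = 48.6 together: it lies at the intersection of circle(P, 42.9) and circle(B, 48.6). With |PB| = 50.512, the foot of the radical line on PB is 20.093 from P and the perpendicular offset is √(42.9² − 20.093²) = 37.903. Taking the right-of-PB solution: K = (18.829, -20.486).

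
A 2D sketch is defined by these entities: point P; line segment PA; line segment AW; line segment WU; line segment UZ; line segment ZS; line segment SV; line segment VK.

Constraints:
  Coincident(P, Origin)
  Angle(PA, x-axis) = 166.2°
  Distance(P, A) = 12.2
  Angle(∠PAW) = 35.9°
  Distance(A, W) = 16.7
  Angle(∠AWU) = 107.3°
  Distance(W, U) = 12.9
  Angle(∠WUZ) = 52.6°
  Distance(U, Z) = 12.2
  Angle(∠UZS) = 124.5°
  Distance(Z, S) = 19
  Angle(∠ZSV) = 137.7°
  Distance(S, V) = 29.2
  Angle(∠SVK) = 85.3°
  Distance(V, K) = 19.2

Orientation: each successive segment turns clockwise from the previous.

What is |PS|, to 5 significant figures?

18.289

P is at the origin; PA runs at 166.2° with length 12.2, so A = (-11.848, 2.9101). ∠PAW = 35.9° gives AW at 22.100° from the x-axis; with |AW| = 16.7, W = (3.6252, 9.1931). ∠AWU = 107.3° gives WU at -50.600° from the x-axis; with |WU| = 12.9, U = (11.813, -0.77521). ∠WUZ = 52.6° gives UZ at -178.00° from the x-axis; with |UZ| = 12.2, Z = (-0.37935, -1.2010). ∠UZS = 124.5° gives ZS at 126.50° from the x-axis; with |ZS| = 19.0, S = (-11.681, 14.072). Then |PS| = |S − P| = 18.289.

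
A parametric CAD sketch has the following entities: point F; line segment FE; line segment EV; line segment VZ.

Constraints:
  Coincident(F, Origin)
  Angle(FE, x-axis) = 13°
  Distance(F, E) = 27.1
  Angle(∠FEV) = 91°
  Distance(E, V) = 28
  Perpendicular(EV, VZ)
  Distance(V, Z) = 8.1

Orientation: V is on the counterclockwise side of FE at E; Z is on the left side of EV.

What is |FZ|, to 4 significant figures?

34.23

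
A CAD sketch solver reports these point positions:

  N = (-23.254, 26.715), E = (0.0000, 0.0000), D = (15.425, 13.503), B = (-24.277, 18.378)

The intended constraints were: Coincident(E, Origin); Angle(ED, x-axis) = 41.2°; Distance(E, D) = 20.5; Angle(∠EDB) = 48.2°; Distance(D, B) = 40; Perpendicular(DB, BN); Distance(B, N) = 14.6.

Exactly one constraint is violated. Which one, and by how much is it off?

Distance(B, N) = 14.6 — off by 6.20.

E = (0.00, 0.00) ✓; ED at 41.20° ✓; |ED| = 20.50 ✓; ∠EDB = 48.20° ✓; |DB| = 40.00 ✓; ∠(DB, BN) = 90.00° ✓; |BN| = 8.400 ✗.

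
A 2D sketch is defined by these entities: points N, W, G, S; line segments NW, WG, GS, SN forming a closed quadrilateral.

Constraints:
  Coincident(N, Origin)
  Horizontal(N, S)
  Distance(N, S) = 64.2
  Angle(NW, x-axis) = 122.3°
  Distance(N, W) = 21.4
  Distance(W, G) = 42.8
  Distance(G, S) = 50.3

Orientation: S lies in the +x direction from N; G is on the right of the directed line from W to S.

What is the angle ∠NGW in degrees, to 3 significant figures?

7.59°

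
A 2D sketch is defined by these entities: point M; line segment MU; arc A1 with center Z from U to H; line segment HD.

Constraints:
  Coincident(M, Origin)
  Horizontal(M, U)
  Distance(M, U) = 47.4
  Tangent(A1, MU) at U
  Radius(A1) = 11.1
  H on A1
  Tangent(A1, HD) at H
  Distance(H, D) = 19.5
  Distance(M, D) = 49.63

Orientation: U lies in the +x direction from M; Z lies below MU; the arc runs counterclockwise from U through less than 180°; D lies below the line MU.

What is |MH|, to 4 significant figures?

38.34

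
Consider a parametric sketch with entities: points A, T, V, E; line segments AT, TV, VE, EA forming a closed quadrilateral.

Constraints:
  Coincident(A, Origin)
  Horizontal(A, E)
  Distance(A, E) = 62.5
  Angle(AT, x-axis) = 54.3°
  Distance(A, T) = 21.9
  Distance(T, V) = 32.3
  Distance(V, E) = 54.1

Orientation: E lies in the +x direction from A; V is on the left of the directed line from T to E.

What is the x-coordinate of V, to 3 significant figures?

31.3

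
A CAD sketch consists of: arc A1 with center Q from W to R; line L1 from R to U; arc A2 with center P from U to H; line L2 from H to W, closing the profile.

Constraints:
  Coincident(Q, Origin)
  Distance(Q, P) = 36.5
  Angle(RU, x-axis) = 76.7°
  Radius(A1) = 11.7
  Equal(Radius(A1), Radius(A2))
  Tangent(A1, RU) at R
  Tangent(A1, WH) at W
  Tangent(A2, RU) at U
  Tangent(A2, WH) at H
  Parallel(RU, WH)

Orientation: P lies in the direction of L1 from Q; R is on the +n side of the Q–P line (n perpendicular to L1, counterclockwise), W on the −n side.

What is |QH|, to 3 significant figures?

38.3

The slot axis is L1's direction at 76.7°, so u = (cos 76.7°, sin 76.7°) = (0.230, 0.973) and n = (−sin 76.7°, cos 76.7°) = (-0.973, 0.230). Q is at the origin and P lies 36.5 along u from Q, so P = 36.5·u = (8.40, 35.5). Tangency of A1 to both parallel lines with radius 11.7 puts R and W at Q ± 11.7·n: R = (-11.4, 2.69), W = (11.4, -2.69). Equal radii place U and H the same way about P: U = P + 11.7·n = (-2.99, 38.2), H = P − 11.7·n = (19.8, 32.8). Then |QH| = |H − Q| = 38.3.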